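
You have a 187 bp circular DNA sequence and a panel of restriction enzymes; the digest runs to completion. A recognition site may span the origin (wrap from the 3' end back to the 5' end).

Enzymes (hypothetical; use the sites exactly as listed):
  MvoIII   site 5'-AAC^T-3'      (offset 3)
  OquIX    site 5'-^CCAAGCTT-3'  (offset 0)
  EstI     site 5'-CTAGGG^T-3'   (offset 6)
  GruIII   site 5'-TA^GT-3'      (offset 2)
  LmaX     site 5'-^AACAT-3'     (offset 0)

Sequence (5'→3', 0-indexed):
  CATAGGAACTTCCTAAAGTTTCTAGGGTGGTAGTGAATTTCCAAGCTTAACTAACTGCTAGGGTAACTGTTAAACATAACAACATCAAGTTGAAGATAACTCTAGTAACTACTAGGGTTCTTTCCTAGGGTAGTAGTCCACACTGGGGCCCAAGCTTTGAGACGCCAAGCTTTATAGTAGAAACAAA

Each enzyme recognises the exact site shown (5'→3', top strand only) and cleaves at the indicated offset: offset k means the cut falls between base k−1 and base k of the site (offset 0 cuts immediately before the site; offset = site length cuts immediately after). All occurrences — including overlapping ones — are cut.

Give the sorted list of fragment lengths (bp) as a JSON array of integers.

[2,3,4,4,4,5,5,5,8,8,8,8,9,11,11,12,13,14,15,18,20]

Scan for sites:
  MvoIII AACT/3: at [6, 48, 52, 64, 97, 106] ⇒ [9, 51, 55, 67, 100, 109]
  OquIX CCAAGCTT/0: at [40, 149, 164] ⇒ [40, 149, 164]
  EstI CTAGGGT/6: at [21, 57, 111, 124] ⇒ [27, 63, 117, 130]
  GruIII TAGT/2: at [30, 102, 130, 133, 174] ⇒ [32, 104, 132, 135, 176]
  LmaX AACAT/0: at [72, 80, 185] ⇒ [72, 80, 185]

All cut coordinates (distinct, sorted): [9, 27, 32, 40, 51, 55, 63, 67, 72, 80, 100, 104, 109, 117, 130, 132, 135, 149, 164, 176, 185]

Fragments:
  9→27: 18 bp
  27→32: 5 bp
  32→40: 8 bp
  40→51: 11 bp
  51→55: 4 bp
  55→63: 8 bp
  63→67: 4 bp
  67→72: 5 bp
  72→80: 8 bp
  80→100: 20 bp
  100→104: 4 bp
  104→109: 5 bp
  109→117: 8 bp
  117→130: 13 bp
  130→132: 2 bp
  132→135: 3 bp
  135→149: 14 bp
  149→164: 15 bp
  164→176: 12 bp
  176→185: 9 bp
  185→9 (wrap): 187-185+9 = 11 bp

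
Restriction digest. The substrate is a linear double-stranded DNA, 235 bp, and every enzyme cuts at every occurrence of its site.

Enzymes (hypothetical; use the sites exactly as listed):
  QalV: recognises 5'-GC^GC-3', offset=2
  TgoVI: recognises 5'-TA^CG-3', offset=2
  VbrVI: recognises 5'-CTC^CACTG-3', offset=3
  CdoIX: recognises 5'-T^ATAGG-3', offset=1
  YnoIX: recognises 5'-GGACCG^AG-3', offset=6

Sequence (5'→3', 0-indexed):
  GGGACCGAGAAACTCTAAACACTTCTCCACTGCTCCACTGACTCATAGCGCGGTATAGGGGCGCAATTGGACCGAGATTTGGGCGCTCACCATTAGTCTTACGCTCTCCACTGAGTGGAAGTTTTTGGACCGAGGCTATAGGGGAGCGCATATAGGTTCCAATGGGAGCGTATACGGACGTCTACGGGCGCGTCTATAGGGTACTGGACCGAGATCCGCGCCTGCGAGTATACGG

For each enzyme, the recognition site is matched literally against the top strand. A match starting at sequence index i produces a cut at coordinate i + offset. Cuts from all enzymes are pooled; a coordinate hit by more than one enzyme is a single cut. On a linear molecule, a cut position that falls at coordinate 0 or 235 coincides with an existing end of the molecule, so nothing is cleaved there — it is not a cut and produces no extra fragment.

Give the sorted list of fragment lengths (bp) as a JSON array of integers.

[3,4,5,5,5,6,7,7,8,8,8,10,10,10,12,13,14,16,17,20,23,24]

Per-enzyme occurrences:
  QalV GCGC/2: at [47, 60, 82, 145, 187, 217] ⇒ [49, 62, 84, 147, 189, 219]
  TgoVI TACG/2: at [99, 172, 182, 230] ⇒ [101, 174, 184, 232]
  VbrVI CTCCACTG/3: at [24, 32, 105] ⇒ [27, 35, 108]
  CdoIX TATAGG/1: at [53, 136, 150, 194] ⇒ [54, 137, 151, 195]
  YnoIX GGACCGAG/6: at [1, 68, 126, 205] ⇒ [7, 74, 132, 211]

All cut coordinates (distinct, sorted): [7, 27, 35, 49, 54, 62, 74, 84, 101, 108, 132, 137, 147, 151, 174, 184, 189, 195, 211, 219, 232]

Fragments:
  [0,7): 7 bp
  [7,27): 20 bp
  [27,35): 8 bp
  [35,49): 14 bp
  [49,54): 5 bp
  [54,62): 8 bp
  [62,74): 12 bp
  [74,84): 10 bp
  [84,101): 17 bp
  [101,108): 7 bp
  [108,132): 24 bp
  [132,137): 5 bp
  [137,147): 10 bp
  [147,151): 4 bp
  [151,174): 23 bp
  [174,184): 10 bp
  [184,189): 5 bp
  [189,195): 6 bp
  [195,211): 16 bp
  [211,219): 8 bp
  [219,232): 13 bp
  [232,235): 3 bp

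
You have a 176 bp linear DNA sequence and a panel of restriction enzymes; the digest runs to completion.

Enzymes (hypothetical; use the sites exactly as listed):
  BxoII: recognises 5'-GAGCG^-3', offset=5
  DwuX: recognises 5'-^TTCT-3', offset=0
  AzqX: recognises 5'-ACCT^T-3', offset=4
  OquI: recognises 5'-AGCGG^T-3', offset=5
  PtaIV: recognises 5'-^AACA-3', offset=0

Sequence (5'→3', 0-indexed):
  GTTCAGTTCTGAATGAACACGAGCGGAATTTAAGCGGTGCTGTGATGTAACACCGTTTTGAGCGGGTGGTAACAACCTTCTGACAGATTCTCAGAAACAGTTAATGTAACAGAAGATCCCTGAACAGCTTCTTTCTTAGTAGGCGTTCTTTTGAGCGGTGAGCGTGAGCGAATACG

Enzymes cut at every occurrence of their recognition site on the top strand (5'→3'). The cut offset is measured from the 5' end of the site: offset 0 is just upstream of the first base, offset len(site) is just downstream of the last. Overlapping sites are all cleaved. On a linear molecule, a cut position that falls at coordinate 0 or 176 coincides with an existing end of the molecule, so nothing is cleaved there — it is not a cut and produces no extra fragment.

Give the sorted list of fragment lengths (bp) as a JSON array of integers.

[1,1,4,6,6,6,6,6,6,7,8,9,9,10,11,12,12,12,13,15,16]

Scan for sites:
  BxoII GAGCG/5: at [20, 59, 152, 159, 165] ⇒ [25, 64, 157, 164, 170]
  DwuX TTCT/0: at [6, 77, 87, 128, 132, 145] ⇒ [6, 77, 87, 128, 132, 145]
  AzqX ACCTT/4: at [74] ⇒ [78]
  OquI AGCGGT/5: at [32, 153] ⇒ [37, 158]
  PtaIV AACA/0: at [15, 48, 70, 95, 107, 122] ⇒ [15, 48, 70, 95, 107, 122]

Pooled cuts: [6, 15, 25, 37, 48, 64, 70, 77, 78, 87, 95, 107, 122, 128, 132, 145, 157, 158, 164, 170]

Fragment lengths:
  [0,6): 6 bp
  [6,15): 9 bp
  [15,25): 10 bp
  [25,37): 12 bp
  [37,48): 11 bp
  [48,64): 16 bp
  [64,70): 6 bp
  [70,77): 7 bp
  [77,78): 1 bp
  [78,87): 9 bp
  [87,95): 8 bp
  [95,107): 12 bp
  [107,122): 15 bp
  [122,128): 6 bp
  [128,132): 4 bp
  [132,145): 13 bp
  [145,157): 12 bp
  [157,158): 1 bp
  [158,164): 6 bp
  [164,170): 6 bp
  [170,176): 6 bp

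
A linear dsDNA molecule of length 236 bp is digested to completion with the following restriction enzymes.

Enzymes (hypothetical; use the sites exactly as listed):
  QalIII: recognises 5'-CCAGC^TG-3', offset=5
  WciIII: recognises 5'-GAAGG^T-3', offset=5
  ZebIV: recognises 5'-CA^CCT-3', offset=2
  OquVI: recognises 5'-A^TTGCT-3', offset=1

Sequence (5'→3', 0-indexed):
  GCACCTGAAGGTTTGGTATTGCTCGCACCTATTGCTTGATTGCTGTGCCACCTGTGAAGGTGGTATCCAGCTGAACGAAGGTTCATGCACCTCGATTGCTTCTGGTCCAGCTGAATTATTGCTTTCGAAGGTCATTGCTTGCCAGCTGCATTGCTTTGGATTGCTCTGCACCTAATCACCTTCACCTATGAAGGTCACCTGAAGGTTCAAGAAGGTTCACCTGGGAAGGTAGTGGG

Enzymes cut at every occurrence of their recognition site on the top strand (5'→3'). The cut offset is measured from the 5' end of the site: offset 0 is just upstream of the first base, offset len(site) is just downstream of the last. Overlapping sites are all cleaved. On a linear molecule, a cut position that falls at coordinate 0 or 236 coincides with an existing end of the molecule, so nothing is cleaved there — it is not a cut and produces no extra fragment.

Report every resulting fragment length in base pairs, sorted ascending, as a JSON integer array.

Scan for sites:
  QalIII (CCAGCTG, off=5): starts [66, 106, 141] → cuts [71, 111, 146]
  WciIII (GAAGGT, off=5): starts [6, 55, 76, 126, 189, 200, 210, 224] → cuts [11, 60, 81, 131, 194, 205, 215, 229]
  ZebIV (CACCT, off=2): starts [1, 25, 48, 87, 168, 176, 182, 195, 217] → cuts [3, 27, 50, 89, 170, 178, 184, 197, 219]
  OquVI (ATTGCT, off=1): starts [17, 30, 38, 94, 117, 133, 149, 159] → cuts [18, 31, 39, 95, 118, 134, 150, 160]

Pooled cuts: [3, 11, 18, 27, 31, 39, 50, 60, 71, 81, 89, 95, 111, 118, 131, 134, 146, 150, 160, 170, 178, 184, 194, 197, 205, 215, 219, 229]

Fragment lengths:
  [0,3): 3 bp
  [3,11): 8 bp
  [11,18): 7 bp
  [18,27): 9 bp
  [27,31): 4 bp
  [31,39): 8 bp
  [39,50): 11 bp
  [50,60): 10 bp
  [60,71): 11 bp
  [71,81): 10 bp
  [81,89): 8 bp
  [89,95): 6 bp
  [95,111): 16 bp
  [111,118): 7 bp
  [118,131): 13 bp
  [131,134): 3 bp
  [134,146): 12 bp
  [146,150): 4 bp
  [150,160): 10 bp
  [160,170): 10 bp
  [170,178): 8 bp
  [178,184): 6 bp
  [184,194): 10 bp
  [194,197): 3 bp
  [197,205): 8 bp
  [205,215): 10 bp
  [215,219): 4 bp
  [219,229): 10 bp
  [229,236): 7 bp

[3,3,3,4,4,4,6,6,7,7,7,8,8,8,8,8,9,10,10,10,10,10,10,10,11,11,12,13,16]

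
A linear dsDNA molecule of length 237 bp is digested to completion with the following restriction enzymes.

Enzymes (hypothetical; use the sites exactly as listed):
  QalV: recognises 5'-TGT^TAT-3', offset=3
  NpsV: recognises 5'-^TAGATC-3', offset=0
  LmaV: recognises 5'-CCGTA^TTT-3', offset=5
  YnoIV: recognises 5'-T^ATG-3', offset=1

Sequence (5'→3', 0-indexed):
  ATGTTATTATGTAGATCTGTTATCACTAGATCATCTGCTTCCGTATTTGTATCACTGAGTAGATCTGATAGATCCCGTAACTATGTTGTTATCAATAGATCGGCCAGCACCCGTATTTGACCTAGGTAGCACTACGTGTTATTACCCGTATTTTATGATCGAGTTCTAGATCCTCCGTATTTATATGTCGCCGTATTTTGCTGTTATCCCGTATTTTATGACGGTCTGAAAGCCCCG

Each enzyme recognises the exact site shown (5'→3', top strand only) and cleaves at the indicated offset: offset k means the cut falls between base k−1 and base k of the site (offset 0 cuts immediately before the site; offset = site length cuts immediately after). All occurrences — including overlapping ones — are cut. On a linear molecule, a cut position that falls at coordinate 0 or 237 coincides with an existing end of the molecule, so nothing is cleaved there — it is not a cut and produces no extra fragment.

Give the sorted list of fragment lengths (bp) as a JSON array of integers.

[3,4,4,4,4,5,6,6,7,9,9,9,9,11,11,12,13,14,14,19,20,20,24]

Per-enzyme occurrences:
  QalV TGTTAT/3: at [1, 17, 86, 136, 201] ⇒ [4, 20, 89, 139, 204]
  NpsV TAGATC/0: at [11, 26, 59, 68, 95, 166] ⇒ [11, 26, 59, 68, 95, 166]
  LmaV CCGTATTT/5: at [40, 110, 145, 174, 190, 208] ⇒ [45, 115, 150, 179, 195, 213]
  YnoIV TATG/1: at [7, 81, 153, 183, 216] ⇒ [8, 82, 154, 184, 217]

Pooled cuts: [4, 8, 11, 20, 26, 45, 59, 68, 82, 89, 95, 115, 139, 150, 154, 166, 179, 184, 195, 204, 213, 217]

Fragment lengths:
  [0,4): 4 bp
  [4,8): 4 bp
  [8,11): 3 bp
  [11,20): 9 bp
  [20,26): 6 bp
  [26,45): 19 bp
  [45,59): 14 bp
  [59,68): 9 bp
  [68,82): 14 bp
  [82,89): 7 bp
  [89,95): 6 bp
  [95,115): 20 bp
  [115,139): 24 bp
  [139,150): 11 bp
  [150,154): 4 bp
  [154,166): 12 bp
  [166,179): 13 bp
  [179,184): 5 bp
  [184,195): 11 bp
  [195,204): 9 bp
  [204,213): 9 bp
  [213,217): 4 bp
  [217,237): 20 bp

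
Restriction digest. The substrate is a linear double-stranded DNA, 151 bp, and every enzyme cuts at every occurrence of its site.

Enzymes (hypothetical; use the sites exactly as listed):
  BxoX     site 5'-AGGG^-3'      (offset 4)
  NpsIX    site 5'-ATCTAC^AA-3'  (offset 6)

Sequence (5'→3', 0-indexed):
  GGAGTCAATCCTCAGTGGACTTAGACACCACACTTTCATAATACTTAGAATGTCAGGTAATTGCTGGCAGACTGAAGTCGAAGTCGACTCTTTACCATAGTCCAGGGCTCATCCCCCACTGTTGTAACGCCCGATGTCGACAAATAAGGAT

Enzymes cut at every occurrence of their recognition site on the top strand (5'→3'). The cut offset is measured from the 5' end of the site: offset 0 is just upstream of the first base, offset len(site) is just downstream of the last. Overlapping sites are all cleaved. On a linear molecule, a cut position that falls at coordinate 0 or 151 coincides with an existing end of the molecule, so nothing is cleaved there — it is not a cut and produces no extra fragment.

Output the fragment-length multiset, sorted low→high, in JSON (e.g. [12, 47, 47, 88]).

Scan for sites:
  BxoX (AGGG, off=4): starts [103] → cuts [107]
  NpsIX (ATCTACAA, off=6): no sites

Pooled cuts: [107]

Fragment lengths:
  [0,107): 107 bp
  [107,151): 44 bp

[44,107]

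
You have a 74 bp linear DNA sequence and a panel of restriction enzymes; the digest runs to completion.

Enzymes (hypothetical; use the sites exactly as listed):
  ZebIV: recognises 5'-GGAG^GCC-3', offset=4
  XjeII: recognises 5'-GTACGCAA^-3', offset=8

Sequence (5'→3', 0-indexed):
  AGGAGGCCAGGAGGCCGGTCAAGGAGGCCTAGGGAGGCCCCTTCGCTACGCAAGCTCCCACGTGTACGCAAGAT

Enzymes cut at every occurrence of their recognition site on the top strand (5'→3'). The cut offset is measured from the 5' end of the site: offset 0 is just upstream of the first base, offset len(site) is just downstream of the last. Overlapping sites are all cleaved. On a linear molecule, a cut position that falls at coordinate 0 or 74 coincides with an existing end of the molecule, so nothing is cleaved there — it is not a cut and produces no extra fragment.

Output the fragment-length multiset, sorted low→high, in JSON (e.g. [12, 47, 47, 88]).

Site scan:
  ZebIV (GGAGGCC, off=4): starts [1, 9, 22, 32] → cuts [5, 13, 26, 36]
  XjeII (GTACGCAA, off=8): starts [63] → cuts [71]

All cut coordinates (distinct, sorted): [5, 13, 26, 36, 71]

Fragments:
  [0,5): 5 bp
  [5,13): 8 bp
  [13,26): 13 bp
  [26,36): 10 bp
  [36,71): 35 bp
  [71,74): 3 bp

[3,5,8,10,13,35]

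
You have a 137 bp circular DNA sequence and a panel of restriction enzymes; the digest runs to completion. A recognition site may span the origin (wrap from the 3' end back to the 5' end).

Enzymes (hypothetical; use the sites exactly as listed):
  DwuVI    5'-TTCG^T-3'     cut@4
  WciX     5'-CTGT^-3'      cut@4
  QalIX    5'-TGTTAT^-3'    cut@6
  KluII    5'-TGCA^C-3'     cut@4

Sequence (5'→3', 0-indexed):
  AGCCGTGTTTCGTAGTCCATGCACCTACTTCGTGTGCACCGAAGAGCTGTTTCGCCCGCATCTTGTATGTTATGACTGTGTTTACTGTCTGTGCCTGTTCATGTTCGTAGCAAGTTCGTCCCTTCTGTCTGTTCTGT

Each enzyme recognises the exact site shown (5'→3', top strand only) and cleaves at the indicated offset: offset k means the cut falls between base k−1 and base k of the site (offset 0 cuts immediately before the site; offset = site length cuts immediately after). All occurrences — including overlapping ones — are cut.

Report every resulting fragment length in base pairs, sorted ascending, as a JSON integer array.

[4,4,5,6,6,6,9,9,9,10,11,11,12,12,23]

Per-enzyme occurrences:
  DwuVI (TTCGT, off=4): starts [8, 28, 103, 114] → cuts [12, 32, 107, 118]
  WciX (CTGT, off=4): starts [46, 75, 84, 88, 94, 124, 128, 133] → cuts [0, 50, 79, 88, 92, 98, 128, 132]
  QalIX (TGTTAT, off=6): starts [67] → cuts [73]
  KluII (TGCAC, off=4): starts [19, 34] → cuts [23, 38]

Pooled cuts: [0, 12, 23, 32, 38, 50, 73, 79, 88, 92, 98, 107, 118, 128, 132]

Fragment lengths:
  0→12: 12 bp
  12→23: 11 bp
  23→32: 9 bp
  32→38: 6 bp
  38→50: 12 bp
  50→73: 23 bp
  73→79: 6 bp
  79→88: 9 bp
  88→92: 4 bp
  92→98: 6 bp
  98→107: 9 bp
  107→118: 11 bp
  118→128: 10 bp
  128→132: 4 bp
  132→0 (wrap): 137-132+0 = 5 bp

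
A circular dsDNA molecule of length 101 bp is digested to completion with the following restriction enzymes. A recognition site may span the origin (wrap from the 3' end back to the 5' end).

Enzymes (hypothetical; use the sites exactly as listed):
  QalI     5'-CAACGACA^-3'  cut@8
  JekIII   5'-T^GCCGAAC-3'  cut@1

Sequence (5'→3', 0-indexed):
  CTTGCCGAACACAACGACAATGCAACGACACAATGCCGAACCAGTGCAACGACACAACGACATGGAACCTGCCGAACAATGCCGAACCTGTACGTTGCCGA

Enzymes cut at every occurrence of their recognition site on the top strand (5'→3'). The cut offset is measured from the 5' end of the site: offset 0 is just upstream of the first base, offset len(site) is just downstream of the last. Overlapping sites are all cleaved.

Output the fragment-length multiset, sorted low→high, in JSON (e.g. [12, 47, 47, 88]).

[4,8,8,10,11,16,20,24]

Site scan:
  QalI (CAACGACA, off=8): starts [11, 22, 46, 54] → cuts [19, 30, 54, 62]
  JekIII (TGCCGAAC, off=1): starts [2, 33, 69, 79] → cuts [3, 34, 70, 80]

All cut coordinates (distinct, sorted): [3, 19, 30, 34, 54, 62, 70, 80]

Fragments:
  3→19: 16 bp
  19→30: 11 bp
  30→34: 4 bp
  34→54: 20 bp
  54→62: 8 bp
  62→70: 8 bp
  70→80: 10 bp
  80→3 (wrap): 101-80+3 = 24 bp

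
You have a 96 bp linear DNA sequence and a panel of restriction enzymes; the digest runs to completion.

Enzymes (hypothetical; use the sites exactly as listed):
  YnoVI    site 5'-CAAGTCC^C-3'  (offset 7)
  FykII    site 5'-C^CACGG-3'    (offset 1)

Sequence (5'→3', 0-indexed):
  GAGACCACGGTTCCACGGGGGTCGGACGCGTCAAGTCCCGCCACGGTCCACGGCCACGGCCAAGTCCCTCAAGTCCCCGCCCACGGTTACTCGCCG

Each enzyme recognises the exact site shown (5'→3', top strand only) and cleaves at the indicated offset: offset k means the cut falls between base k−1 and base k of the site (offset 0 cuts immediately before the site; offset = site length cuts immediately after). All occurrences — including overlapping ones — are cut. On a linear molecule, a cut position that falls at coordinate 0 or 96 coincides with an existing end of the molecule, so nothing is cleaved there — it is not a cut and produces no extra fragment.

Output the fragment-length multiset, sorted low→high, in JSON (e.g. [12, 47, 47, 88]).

Site scan:
  YnoVI CAAGTCCC/7: at [31, 60, 69] ⇒ [38, 67, 76]
  FykII CCACGG/1: at [4, 12, 40, 47, 53, 80] ⇒ [5, 13, 41, 48, 54, 81]

Pooled cuts: [5, 13, 38, 41, 48, 54, 67, 76, 81]

Fragment lengths:
  [0,5): 5 bp
  [5,13): 8 bp
  [13,38): 25 bp
  [38,41): 3 bp
  [41,48): 7 bp
  [48,54): 6 bp
  [54,67): 13 bp
  [67,76): 9 bp
  [76,81): 5 bp
  [81,96): 15 bp

[3,5,5,6,7,8,9,13,15,25]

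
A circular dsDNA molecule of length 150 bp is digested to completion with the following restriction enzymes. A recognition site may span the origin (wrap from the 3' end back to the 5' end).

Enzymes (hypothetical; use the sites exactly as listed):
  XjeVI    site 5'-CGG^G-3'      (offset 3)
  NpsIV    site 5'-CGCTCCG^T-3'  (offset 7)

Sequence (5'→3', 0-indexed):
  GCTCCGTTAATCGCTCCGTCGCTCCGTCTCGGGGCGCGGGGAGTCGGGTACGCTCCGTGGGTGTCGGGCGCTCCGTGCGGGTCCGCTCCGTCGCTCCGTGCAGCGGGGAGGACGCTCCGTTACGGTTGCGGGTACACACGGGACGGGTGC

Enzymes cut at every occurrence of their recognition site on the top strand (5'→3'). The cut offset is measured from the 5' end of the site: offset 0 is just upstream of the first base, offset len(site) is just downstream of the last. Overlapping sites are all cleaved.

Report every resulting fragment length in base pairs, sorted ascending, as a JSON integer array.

[5,5,6,7,8,8,8,8,8,10,10,10,10,10,12,12,13]

Scan for sites:
  XjeVI CGGG/3: at [29, 36, 44, 64, 77, 103, 128, 138, 143] ⇒ [32, 39, 47, 67, 80, 106, 131, 141, 146]
  NpsIV CGCTCCGT/7: at [11, 19, 50, 68, 83, 91, 112, 149] ⇒ [6, 18, 26, 57, 75, 90, 98, 119]

Pooled cuts: [6, 18, 26, 32, 39, 47, 57, 67, 75, 80, 90, 98, 106, 119, 131, 141, 146]

Fragment lengths:
  6→18: 12 bp
  18→26: 8 bp
  26→32: 6 bp
  32→39: 7 bp
  39→47: 8 bp
  47→57: 10 bp
  57→67: 10 bp
  67→75: 8 bp
  75→80: 5 bp
  80→90: 10 bp
  90→98: 8 bp
  98→106: 8 bp
  106→119: 13 bp
  119→131: 12 bp
  131→141: 10 bp
  141→146: 5 bp
  146→6 (wrap): 150-146+6 = 10 bp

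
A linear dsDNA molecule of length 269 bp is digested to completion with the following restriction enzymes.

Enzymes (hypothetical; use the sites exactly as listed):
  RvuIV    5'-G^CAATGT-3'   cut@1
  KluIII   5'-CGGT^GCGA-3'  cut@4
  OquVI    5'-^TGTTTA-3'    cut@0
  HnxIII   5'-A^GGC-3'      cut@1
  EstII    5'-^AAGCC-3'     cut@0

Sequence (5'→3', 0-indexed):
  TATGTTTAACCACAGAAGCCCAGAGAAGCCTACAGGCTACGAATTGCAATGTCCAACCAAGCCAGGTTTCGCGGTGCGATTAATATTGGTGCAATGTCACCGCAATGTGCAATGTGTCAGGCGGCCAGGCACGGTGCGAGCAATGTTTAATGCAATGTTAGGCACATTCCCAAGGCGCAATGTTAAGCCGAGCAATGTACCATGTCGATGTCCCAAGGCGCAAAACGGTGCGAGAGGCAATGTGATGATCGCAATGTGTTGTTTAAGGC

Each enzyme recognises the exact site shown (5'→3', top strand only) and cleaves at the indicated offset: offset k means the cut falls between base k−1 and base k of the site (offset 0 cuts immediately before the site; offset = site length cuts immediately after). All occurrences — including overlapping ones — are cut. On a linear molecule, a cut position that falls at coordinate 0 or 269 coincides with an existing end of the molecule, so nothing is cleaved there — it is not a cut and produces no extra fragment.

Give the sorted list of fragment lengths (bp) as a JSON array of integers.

Site scan:
  RvuIV GCAATGT/1: at [45, 90, 101, 108, 139, 151, 176, 191, 236, 250] ⇒ [46, 91, 102, 109, 140, 152, 177, 192, 237, 251]
  KluIII CGGTGCGA/4: at [71, 131, 225] ⇒ [75, 135, 229]
  OquVI TGTTTA/0: at [2, 143, 259] ⇒ [2, 143, 259]
  HnxIII AGGC/1: at [33, 118, 126, 159, 172, 215, 234, 265] ⇒ [34, 119, 127, 160, 173, 216, 235, 266]
  EstII AAGCC/0: at [15, 25, 58, 184] ⇒ [15, 25, 58, 184]

Pooled cuts: [2, 15, 25, 34, 46, 58, 75, 91, 102, 109, 119, 127, 135, 140, 143, 152, 160, 173, 177, 184, 192, 216, 229, 235, 237, 251, 259, 266]

Fragments:
  [0,2): 2 bp
  [2,15): 13 bp
  [15,25): 10 bp
  [25,34): 9 bp
  [34,46): 12 bp
  [46,58): 12 bp
  [58,75): 17 bp
  [75,91): 16 bp
  [91,102): 11 bp
  [102,109): 7 bp
  [109,119): 10 bp
  [119,127): 8 bp
  [127,135): 8 bp
  [135,140): 5 bp
  [140,143): 3 bp
  [143,152): 9 bp
  [152,160): 8 bp
  [160,173): 13 bp
  [173,177): 4 bp
  [177,184): 7 bp
  [184,192): 8 bp
  [192,216): 24 bp
  [216,229): 13 bp
  [229,235): 6 bp
  [235,237): 2 bp
  [237,251): 14 bp
  [251,259): 8 bp
  [259,266): 7 bp
  [266,269): 3 bp

[2,2,3,3,4,5,6,7,7,7,8,8,8,8,8,9,9,10,10,11,12,12,13,13,13,14,16,17,24]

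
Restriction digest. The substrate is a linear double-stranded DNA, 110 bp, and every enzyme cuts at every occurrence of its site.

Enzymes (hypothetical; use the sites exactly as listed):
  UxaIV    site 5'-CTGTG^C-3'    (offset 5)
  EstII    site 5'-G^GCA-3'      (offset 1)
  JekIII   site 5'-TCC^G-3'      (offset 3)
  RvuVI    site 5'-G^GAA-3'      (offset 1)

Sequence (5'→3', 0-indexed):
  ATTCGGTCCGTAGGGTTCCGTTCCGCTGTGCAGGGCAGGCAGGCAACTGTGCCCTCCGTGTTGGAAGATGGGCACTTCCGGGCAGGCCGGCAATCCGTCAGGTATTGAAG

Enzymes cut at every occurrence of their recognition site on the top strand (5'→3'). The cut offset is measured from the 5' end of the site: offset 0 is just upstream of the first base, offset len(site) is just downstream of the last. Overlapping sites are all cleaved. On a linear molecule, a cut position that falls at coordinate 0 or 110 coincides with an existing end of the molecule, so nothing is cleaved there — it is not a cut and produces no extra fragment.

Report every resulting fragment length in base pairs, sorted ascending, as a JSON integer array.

[2,4,4,4,5,6,6,6,7,8,8,8,9,9,10,14]

Per-enzyme occurrences:
  UxaIV CTGTGC/5: at [25, 46] ⇒ [30, 51]
  EstII GGCA/1: at [33, 37, 41, 70, 80, 88] ⇒ [34, 38, 42, 71, 81, 89]
  JekIII TCCG/3: at [6, 16, 21, 54, 76, 93] ⇒ [9, 19, 24, 57, 79, 96]
  RvuVI GGAA/1: at [62] ⇒ [63]

All cut coordinates (distinct, sorted): [9, 19, 24, 30, 34, 38, 42, 51, 57, 63, 71, 79, 81, 89, 96]

Fragments:
  [0,9): 9 bp
  [9,19): 10 bp
  [19,24): 5 bp
  [24,30): 6 bp
  [30,34): 4 bp
  [34,38): 4 bp
  [38,42): 4 bp
  [42,51): 9 bp
  [51,57): 6 bp
  [57,63): 6 bp
  [63,71): 8 bp
  [71,79): 8 bp
  [79,81): 2 bp
  [81,89): 8 bp
  [89,96): 7 bp
  [96,110): 14 bp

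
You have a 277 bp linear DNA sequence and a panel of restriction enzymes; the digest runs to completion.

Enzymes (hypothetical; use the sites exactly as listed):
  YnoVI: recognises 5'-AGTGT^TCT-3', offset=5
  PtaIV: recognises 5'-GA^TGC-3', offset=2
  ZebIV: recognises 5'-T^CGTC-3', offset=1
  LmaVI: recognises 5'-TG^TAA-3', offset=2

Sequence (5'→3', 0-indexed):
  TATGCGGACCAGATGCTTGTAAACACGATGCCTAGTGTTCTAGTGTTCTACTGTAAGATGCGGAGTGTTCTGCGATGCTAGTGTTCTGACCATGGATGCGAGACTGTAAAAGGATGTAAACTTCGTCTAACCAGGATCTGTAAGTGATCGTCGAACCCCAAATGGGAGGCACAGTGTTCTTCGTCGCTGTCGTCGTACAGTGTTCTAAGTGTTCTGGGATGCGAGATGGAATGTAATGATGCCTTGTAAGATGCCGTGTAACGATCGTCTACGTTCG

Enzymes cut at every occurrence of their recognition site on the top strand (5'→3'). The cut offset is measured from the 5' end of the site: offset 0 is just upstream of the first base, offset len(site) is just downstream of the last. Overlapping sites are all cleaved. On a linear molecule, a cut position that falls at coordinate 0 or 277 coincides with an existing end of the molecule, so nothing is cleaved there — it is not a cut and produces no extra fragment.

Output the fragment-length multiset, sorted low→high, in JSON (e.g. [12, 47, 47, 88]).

Site scan:
  YnoVI AGTGTTCT/5: at [33, 41, 63, 79, 172, 198, 207] ⇒ [38, 46, 68, 84, 177, 203, 212]
  PtaIV GATGC/2: at [11, 26, 56, 73, 94, 217, 237, 249] ⇒ [13, 28, 58, 75, 96, 219, 239, 251]
  ZebIV TCGTC/1: at [122, 147, 180, 189, 264] ⇒ [123, 148, 181, 190, 265]
  LmaVI TGTAA/2: at [17, 51, 104, 114, 138, 231, 244, 256] ⇒ [19, 53, 106, 116, 140, 233, 246, 258]

Pooled cuts: [13, 19, 28, 38, 46, 53, 58, 68, 75, 84, 96, 106, 116, 123, 140, 148, 177, 181, 190, 203, 212, 219, 233, 239, 246, 251, 258, 265]

Fragments:
  [0,13): 13 bp
  [13,19): 6 bp
  [19,28): 9 bp
  [28,38): 10 bp
  [38,46): 8 bp
  [46,53): 7 bp
  [53,58): 5 bp
  [58,68): 10 bp
  [68,75): 7 bp
  [75,84): 9 bp
  [84,96): 12 bp
  [96,106): 10 bp
  [106,116): 10 bp
  [116,123): 7 bp
  [123,140): 17 bp
  [140,148): 8 bp
  [148,177): 29 bp
  [177,181): 4 bp
  [181,190): 9 bp
  [190,203): 13 bp
  [203,212): 9 bp
  [212,219): 7 bp
  [219,233): 14 bp
  [233,239): 6 bp
  [239,246): 7 bp
  [246,251): 5 bp
  [251,258): 7 bp
  [258,265): 7 bp
  [265,277): 12 bp

[4,5,5,6,6,7,7,7,7,7,7,7,8,8,9,9,9,9,10,10,10,10,12,12,13,13,14,17,29]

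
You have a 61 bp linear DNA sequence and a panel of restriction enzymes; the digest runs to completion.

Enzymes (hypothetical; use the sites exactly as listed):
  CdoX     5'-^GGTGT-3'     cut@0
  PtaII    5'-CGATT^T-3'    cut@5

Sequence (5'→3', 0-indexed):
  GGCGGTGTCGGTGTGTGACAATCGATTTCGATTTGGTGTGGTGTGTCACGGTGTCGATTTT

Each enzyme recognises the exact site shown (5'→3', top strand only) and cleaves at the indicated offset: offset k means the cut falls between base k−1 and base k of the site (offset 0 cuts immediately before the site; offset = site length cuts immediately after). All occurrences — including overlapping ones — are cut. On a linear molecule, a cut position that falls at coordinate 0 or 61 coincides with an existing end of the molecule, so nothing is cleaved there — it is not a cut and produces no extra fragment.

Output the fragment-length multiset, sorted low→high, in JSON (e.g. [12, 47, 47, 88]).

Site scan:
  CdoX (GGTGT, off=0): starts [3, 9, 34, 39, 49] → cuts [3, 9, 34, 39, 49]
  PtaII (CGATTT, off=5): starts [22, 28, 54] → cuts [27, 33, 59]

Pooled cuts: [3, 9, 27, 33, 34, 39, 49, 59]

Fragment lengths:
  [0,3): 3 bp
  [3,9): 6 bp
  [9,27): 18 bp
  [27,33): 6 bp
  [33,34): 1 bp
  [34,39): 5 bp
  [39,49): 10 bp
  [49,59): 10 bp
  [59,61): 2 bp

[1,2,3,5,6,6,10,10,18]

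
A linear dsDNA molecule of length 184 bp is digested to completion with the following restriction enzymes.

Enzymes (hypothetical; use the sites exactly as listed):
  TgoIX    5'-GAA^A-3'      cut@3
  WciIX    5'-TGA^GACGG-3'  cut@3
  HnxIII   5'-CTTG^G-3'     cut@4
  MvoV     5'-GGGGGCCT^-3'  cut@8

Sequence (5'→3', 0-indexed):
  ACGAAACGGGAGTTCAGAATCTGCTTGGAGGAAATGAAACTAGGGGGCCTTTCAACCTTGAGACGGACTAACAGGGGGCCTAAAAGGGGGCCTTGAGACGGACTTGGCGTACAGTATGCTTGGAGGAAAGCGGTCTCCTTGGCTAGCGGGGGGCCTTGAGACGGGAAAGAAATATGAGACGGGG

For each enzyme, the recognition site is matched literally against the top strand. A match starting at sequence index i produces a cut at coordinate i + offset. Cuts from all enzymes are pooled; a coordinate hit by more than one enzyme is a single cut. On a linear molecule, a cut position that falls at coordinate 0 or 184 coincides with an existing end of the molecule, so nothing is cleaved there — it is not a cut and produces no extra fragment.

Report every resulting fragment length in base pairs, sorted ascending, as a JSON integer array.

Scan for sites:
  TgoIX (GAAA, off=3): starts [2, 30, 35, 125, 164, 168] → cuts [5, 33, 38, 128, 167, 171]
  WciIX (TGAGACGG, off=3): starts [58, 93, 156, 174] → cuts [61, 96, 159, 177]
  HnxIII (CTTGG, off=4): starts [23, 102, 118, 137] → cuts [27, 106, 122, 141]
  MvoV (GGGGGCCT, off=8): starts [42, 73, 85, 148] → cuts [50, 81, 93, 156]

All cut coordinates (distinct, sorted): [5, 27, 33, 38, 50, 61, 81, 93, 96, 106, 122, 128, 141, 156, 159, 167, 171, 177]

Fragments:
  [0,5): 5 bp
  [5,27): 22 bp
  [27,33): 6 bp
  [33,38): 5 bp
  [38,50): 12 bp
  [50,61): 11 bp
  [61,81): 20 bp
  [81,93): 12 bp
  [93,96): 3 bp
  [96,106): 10 bp
  [106,122): 16 bp
  [122,128): 6 bp
  [128,141): 13 bp
  [141,156): 15 bp
  [156,159): 3 bp
  [159,167): 8 bp
  [167,171): 4 bp
  [171,177): 6 bp
  [177,184): 7 bp

[3,3,4,5,5,6,6,6,7,8,10,11,12,12,13,15,16,20,22]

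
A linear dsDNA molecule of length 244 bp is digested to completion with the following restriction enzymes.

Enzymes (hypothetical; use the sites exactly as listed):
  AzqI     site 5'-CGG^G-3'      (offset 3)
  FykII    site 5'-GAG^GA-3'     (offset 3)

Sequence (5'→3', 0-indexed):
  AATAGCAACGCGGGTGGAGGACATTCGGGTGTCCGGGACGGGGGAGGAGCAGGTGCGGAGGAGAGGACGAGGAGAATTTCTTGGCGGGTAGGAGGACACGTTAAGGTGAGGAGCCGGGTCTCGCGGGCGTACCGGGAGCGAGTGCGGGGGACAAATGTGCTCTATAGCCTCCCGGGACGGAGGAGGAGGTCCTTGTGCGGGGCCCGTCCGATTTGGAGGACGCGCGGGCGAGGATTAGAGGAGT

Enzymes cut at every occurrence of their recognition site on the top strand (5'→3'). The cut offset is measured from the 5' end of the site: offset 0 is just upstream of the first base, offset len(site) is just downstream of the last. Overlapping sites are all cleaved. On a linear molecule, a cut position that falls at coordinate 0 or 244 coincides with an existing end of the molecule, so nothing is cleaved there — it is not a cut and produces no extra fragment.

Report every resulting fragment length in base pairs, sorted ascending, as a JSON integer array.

Scan for sites:
  AzqI (CGGG, off=3): starts [10, 25, 33, 38, 84, 114, 123, 132, 144, 172, 197, 224] → cuts [13, 28, 36, 41, 87, 117, 126, 135, 147, 175, 200, 227]
  FykII (GAGGA, off=3): starts [16, 43, 57, 62, 68, 91, 107, 179, 182, 215, 229, 237] → cuts [19, 46, 60, 65, 71, 94, 110, 182, 185, 218, 232, 240]

Pooled cuts: [13, 19, 28, 36, 41, 46, 60, 65, 71, 87, 94, 110, 117, 126, 135, 147, 175, 182, 185, 200, 218, 227, 232, 240]

Fragments:
  [0,13): 13 bp
  [13,19): 6 bp
  [19,28): 9 bp
  [28,36): 8 bp
  [36,41): 5 bp
  [41,46): 5 bp
  [46,60): 14 bp
  [60,65): 5 bp
  [65,71): 6 bp
  [71,87): 16 bp
  [87,94): 7 bp
  [94,110): 16 bp
  [110,117): 7 bp
  [117,126): 9 bp
  [126,135): 9 bp
  [135,147): 12 bp
  [147,175): 28 bp
  [175,182): 7 bp
  [182,185): 3 bp
  [185,200): 15 bp
  [200,218): 18 bp
  [218,227): 9 bp
  [227,232): 5 bp
  [232,240): 8 bp
  [240,244): 4 bp

[3,4,5,5,5,5,6,6,7,7,7,8,8,9,9,9,9,12,13,14,15,16,16,18,28]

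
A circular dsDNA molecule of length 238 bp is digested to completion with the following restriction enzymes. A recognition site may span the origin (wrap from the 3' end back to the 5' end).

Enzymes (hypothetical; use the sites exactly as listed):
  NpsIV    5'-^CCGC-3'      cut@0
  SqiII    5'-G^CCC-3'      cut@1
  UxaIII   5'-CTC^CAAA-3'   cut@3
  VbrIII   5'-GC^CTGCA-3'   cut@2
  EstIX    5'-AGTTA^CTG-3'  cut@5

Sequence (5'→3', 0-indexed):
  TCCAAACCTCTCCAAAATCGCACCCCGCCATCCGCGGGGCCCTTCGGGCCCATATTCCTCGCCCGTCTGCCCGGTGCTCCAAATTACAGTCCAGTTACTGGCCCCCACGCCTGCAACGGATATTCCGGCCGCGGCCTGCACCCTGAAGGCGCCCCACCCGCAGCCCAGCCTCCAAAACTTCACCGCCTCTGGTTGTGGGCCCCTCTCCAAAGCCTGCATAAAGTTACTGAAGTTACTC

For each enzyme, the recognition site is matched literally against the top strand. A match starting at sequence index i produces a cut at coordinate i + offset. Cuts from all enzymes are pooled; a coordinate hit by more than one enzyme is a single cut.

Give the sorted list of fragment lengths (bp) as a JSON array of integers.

[4,6,6,6,7,7,8,8,8,9,9,9,10,10,10,12,13,13,14,16,17,18,18]

Site scan:
  NpsIV (CCGC, off=0): starts [24, 31, 128, 157, 182] → cuts [24, 31, 128, 157, 182]
  SqiII (GCCC, off=1): starts [38, 47, 60, 68, 100, 150, 162, 198] → cuts [39, 48, 61, 69, 101, 151, 163, 199]
  UxaIII (CTCCAAA, off=3): starts [9, 76, 169, 204, 237] → cuts [2, 12, 79, 172, 207]
  VbrIII (GCCTGCA, off=2): starts [108, 133, 211] → cuts [110, 135, 213]
  EstIX (AGTTACTG, off=5): starts [92, 221] → cuts [97, 226]

Pooled cuts: [2, 12, 24, 31, 39, 48, 61, 69, 79, 97, 101, 110, 128, 135, 151, 157, 163, 172, 182, 199, 207, 213, 226]

Fragments:
  2→12: 10 bp
  12→24: 12 bp
  24→31: 7 bp
  31→39: 8 bp
  39→48: 9 bp
  48→61: 13 bp
  61→69: 8 bp
  69→79: 10 bp
  79→97: 18 bp
  97→101: 4 bp
  101→110: 9 bp
  110→128: 18 bp
  128→135: 7 bp
  135→151: 16 bp
  151→157: 6 bp
  157→163: 6 bp
  163→172: 9 bp
  172→182: 10 bp
  182→199: 17 bp
  199→207: 8 bp
  207→213: 6 bp
  213→226: 13 bp
  226→2 (wrap): 238-226+2 = 14 bp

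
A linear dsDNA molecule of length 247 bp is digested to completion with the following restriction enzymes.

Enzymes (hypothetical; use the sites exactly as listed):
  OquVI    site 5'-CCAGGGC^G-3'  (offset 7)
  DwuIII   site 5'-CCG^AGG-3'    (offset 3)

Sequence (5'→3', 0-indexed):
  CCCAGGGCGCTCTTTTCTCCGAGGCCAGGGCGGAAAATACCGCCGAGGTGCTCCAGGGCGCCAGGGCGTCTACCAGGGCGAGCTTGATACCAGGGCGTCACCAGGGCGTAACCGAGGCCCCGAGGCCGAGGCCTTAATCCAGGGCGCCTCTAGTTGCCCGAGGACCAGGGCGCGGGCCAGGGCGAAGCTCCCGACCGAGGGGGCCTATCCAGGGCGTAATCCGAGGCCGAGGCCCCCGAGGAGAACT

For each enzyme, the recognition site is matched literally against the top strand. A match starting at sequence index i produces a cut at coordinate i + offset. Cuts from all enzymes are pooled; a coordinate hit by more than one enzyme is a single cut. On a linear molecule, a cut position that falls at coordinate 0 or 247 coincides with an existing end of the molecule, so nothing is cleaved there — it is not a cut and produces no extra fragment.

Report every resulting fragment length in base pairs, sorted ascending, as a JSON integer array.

Scan for sites:
  OquVI CCAGGGCG/7: at [1, 24, 52, 60, 72, 89, 100, 138, 164, 176, 208] ⇒ [8, 31, 59, 67, 79, 96, 107, 145, 171, 183, 215]
  DwuIII CCGAGG/3: at [18, 42, 111, 119, 125, 157, 194, 220, 226, 235] ⇒ [21, 45, 114, 122, 128, 160, 197, 223, 229, 238]

All cut coordinates (distinct, sorted): [8, 21, 31, 45, 59, 67, 79, 96, 107, 114, 122, 128, 145, 160, 171, 183, 197, 215, 223, 229, 238]

Fragment lengths:
  [0,8): 8 bp
  [8,21): 13 bp
  [21,31): 10 bp
  [31,45): 14 bp
  [45,59): 14 bp
  [59,67): 8 bp
  [67,79): 12 bp
  [79,96): 17 bp
  [96,107): 11 bp
  [107,114): 7 bp
  [114,122): 8 bp
  [122,128): 6 bp
  [128,145): 17 bp
  [145,160): 15 bp
  [160,171): 11 bp
  [171,183): 12 bp
  [183,197): 14 bp
  [197,215): 18 bp
  [215,223): 8 bp
  [223,229): 6 bp
  [229,238): 9 bp
  [238,247): 9 bp

[6,6,7,8,8,8,8,9,9,10,11,11,12,12,13,14,14,14,15,17,17,18]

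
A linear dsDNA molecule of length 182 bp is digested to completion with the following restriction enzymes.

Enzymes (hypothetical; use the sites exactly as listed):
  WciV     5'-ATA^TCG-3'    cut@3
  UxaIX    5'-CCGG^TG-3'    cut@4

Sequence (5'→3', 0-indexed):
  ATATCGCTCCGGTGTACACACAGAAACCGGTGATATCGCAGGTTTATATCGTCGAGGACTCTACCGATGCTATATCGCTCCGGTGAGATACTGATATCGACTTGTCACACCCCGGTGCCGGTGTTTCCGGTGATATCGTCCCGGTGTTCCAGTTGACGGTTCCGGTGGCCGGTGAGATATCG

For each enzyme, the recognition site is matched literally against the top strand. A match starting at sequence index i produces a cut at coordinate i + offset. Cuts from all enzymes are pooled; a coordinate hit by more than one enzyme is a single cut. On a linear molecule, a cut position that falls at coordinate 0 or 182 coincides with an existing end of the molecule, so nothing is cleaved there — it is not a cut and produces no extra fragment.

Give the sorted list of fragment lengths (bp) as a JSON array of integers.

Per-enzyme occurrences:
  WciV (ATATCG, off=3): starts [0, 32, 45, 71, 93, 132, 176] → cuts [3, 35, 48, 74, 96, 135, 179]
  UxaIX (CCGGTG, off=4): starts [8, 26, 79, 111, 117, 126, 140, 161, 168] → cuts [12, 30, 83, 115, 121, 130, 144, 165, 172]

Pooled cuts: [3, 12, 30, 35, 48, 74, 83, 96, 115, 121, 130, 135, 144, 165, 172, 179]

Fragment lengths:
  [0,3): 3 bp
  [3,12): 9 bp
  [12,30): 18 bp
  [30,35): 5 bp
  [35,48): 13 bp
  [48,74): 26 bp
  [74,83): 9 bp
  [83,96): 13 bp
  [96,115): 19 bp
  [115,121): 6 bp
  [121,130): 9 bp
  [130,135): 5 bp
  [135,144): 9 bp
  [144,165): 21 bp
  [165,172): 7 bp
  [172,179): 7 bp
  [179,182): 3 bp

[3,3,5,5,6,7,7,9,9,9,9,13,13,18,19,21,26]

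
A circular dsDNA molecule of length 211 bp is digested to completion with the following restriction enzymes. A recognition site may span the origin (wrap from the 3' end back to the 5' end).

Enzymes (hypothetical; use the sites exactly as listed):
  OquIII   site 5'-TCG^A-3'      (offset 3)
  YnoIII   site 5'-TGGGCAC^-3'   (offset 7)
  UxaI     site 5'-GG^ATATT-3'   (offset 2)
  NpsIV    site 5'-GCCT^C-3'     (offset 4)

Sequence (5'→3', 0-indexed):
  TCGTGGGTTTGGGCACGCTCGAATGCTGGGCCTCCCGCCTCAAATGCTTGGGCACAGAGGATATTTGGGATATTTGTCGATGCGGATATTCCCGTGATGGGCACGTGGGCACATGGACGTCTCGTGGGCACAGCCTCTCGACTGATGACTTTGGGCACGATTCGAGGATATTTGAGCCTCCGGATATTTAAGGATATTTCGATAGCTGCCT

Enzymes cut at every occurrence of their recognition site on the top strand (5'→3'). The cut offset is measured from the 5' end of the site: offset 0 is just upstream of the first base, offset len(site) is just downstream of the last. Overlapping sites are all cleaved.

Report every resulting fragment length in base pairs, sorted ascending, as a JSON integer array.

[3,4,4,5,5,5,6,6,7,8,8,9,10,10,12,12,15,18,19,19,26]

Scan for sites:
  OquIII TCGA/3: at [18, 76, 137, 161, 198] ⇒ [21, 79, 140, 164, 201]
  YnoIII TGGGCAC/7: at [9, 48, 97, 105, 124, 151] ⇒ [16, 55, 104, 112, 131, 158]
  UxaI GGATATT/2: at [58, 67, 83, 165, 181, 191] ⇒ [60, 69, 85, 167, 183, 193]
  NpsIV GCCTC/4: at [29, 36, 132, 175] ⇒ [33, 40, 136, 179]

Pooled cuts: [16, 21, 33, 40, 55, 60, 69, 79, 85, 104, 112, 131, 136, 140, 158, 164, 167, 179, 183, 193, 201]

Fragment lengths:
  16→21: 5 bp
  21→33: 12 bp
  33→40: 7 bp
  40→55: 15 bp
  55→60: 5 bp
  60→69: 9 bp
  69→79: 10 bp
  79→85: 6 bp
  85→104: 19 bp
  104→112: 8 bp
  112→131: 19 bp
  131→136: 5 bp
  136→140: 4 bp
  140→158: 18 bp
  158→164: 6 bp
  164→167: 3 bp
  167→179: 12 bp
  179→183: 4 bp
  183→193: 10 bp
  193→201: 8 bp
  201→16 (wrap): 211-201+16 = 26 bp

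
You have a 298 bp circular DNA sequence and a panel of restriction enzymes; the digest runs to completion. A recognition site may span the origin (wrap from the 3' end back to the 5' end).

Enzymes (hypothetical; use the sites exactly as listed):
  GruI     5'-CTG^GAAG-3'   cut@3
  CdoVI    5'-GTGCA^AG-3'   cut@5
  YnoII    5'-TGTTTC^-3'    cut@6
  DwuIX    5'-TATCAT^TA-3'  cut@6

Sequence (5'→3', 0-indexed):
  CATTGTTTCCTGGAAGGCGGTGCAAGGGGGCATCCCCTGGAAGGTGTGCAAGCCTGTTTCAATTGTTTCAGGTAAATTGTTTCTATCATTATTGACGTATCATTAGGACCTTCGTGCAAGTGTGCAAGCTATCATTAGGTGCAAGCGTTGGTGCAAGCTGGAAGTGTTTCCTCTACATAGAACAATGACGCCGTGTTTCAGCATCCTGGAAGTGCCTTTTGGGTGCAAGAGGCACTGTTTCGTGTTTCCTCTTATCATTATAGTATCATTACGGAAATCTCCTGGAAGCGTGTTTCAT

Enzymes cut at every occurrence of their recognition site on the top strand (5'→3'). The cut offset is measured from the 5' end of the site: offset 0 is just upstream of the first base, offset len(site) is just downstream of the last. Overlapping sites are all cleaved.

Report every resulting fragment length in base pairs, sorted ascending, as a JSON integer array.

[3,5,6,7,8,8,9,9,9,10,10,10,11,11,11,12,12,12,14,14,14,15,15,15,19,29]

Site scan:
  GruI (CTGGAAG, off=3): starts [9, 36, 157, 205, 281] → cuts [12, 39, 160, 208, 284]
  CdoVI (GTGCAAG, off=5): starts [19, 45, 113, 121, 138, 150, 222] → cuts [24, 50, 118, 126, 143, 155, 227]
  YnoII (TGTTTC, off=6): starts [3, 54, 63, 77, 164, 193, 235, 242, 290] → cuts [9, 60, 69, 83, 170, 199, 241, 248, 296]
  DwuIX (TATCATTA, off=6): starts [83, 97, 129, 252, 263] → cuts [89, 103, 135, 258, 269]

Pooled cuts: [9, 12, 24, 39, 50, 60, 69, 83, 89, 103, 118, 126, 135, 143, 155, 160, 170, 199, 208, 227, 241, 248, 258, 269, 284, 296]

Fragment lengths:
  9→12: 3 bp
  12→24: 12 bp
  24→39: 15 bp
  39→50: 11 bp
  50→60: 10 bp
  60→69: 9 bp
  69→83: 14 bp
  83→89: 6 bp
  89→103: 14 bp
  103→118: 15 bp
  118→126: 8 bp
  126→135: 9 bp
  135→143: 8 bp
  143→155: 12 bp
  155→160: 5 bp
  160→170: 10 bp
  170→199: 29 bp
  199→208: 9 bp
  208→227: 19 bp
  227→241: 14 bp
  241→248: 7 bp
  248→258: 10 bp
  258→269: 11 bp
  269→284: 15 bp
  284→296: 12 bp
  296→9 (wrap): 298-296+9 = 11 bp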